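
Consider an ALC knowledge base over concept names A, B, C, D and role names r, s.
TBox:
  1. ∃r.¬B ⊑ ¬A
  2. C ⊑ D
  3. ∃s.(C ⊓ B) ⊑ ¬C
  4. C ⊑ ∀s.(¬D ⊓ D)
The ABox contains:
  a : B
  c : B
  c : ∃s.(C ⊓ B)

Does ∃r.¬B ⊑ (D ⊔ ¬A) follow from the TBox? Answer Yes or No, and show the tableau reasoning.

1. ∃r.¬B ⊑ (D ⊔ ¬A)  ⇔  (∃r.¬B ⊓ (¬D ⊓ A)) unsat w.r.t. T
   all branches close; clash {D, ¬D} at x₀
2. Hence ∃r.¬B ⊑ (D ⊔ ¬A): entailed.

Yes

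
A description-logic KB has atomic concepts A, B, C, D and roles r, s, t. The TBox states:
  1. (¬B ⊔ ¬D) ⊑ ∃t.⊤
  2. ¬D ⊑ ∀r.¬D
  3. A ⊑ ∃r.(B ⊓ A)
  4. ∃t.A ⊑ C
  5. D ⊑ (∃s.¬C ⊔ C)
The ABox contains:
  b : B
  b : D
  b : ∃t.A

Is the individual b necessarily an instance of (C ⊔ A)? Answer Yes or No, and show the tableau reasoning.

1. b : (C ⊔ A)?  L(b) = {B, D, ∃t.A} ∪ {(¬C ⊓ ¬A)}
   clash {C, ¬C} at b — b ∈ (C ⊔ A)
2. Hence b : (C ⊔ A): entailed.

Yes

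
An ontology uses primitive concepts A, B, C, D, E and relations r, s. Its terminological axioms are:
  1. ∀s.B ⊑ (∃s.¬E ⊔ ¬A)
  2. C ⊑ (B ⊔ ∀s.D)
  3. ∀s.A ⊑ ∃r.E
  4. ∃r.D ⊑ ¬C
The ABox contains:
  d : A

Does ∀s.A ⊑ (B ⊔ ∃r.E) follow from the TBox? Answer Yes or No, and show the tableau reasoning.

Yes

1. ∀s.A ⊑ (B ⊔ ∃r.E)  ⇔  (∀s.A ⊓ (¬B ⊓ ∀r.¬E)) unsat w.r.t. T
   all branches close; clash {E, ¬E} at an ∃-successor
2. Hence ∀s.A ⊑ (B ⊔ ∃r.E): entailed.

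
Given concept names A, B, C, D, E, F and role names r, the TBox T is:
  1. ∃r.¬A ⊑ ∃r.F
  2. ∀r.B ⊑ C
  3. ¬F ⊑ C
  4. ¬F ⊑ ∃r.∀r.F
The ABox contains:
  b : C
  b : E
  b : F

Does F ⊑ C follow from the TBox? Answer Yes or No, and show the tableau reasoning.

1. F ⊑ C  ⇔  (F ⊓ ¬C) unsat w.r.t. T
   open: L(x₀) ⊇ {F, ¬C, ∀r.A, ∃r.¬B} (+ ∃-successors)
2. Hence F ⊑ C: not entailed.

No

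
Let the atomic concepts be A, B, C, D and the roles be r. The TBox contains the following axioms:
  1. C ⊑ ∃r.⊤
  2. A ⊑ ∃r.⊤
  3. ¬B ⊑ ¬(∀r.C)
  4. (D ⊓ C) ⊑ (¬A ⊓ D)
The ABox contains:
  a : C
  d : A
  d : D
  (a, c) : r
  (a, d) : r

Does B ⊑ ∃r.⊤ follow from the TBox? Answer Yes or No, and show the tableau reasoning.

1. B ⊑ ∃r.⊤  ⇔  (B ⊓ ∀r.⊥) unsat w.r.t. T
   open: L(x₀) ⊇ {B, ¬A, ¬C, ∀r.⊥}
2. Hence B ⊑ ∃r.⊤: not entailed.

No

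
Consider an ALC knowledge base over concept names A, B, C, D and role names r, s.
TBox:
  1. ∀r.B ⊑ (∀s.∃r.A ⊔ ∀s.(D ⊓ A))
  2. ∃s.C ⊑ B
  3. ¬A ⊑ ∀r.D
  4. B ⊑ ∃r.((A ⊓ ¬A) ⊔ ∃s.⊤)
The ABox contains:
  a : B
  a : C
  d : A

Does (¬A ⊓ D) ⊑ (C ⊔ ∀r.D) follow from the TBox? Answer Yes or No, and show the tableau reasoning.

Yes

1. (¬A ⊓ D) ⊑ (C ⊔ ∀r.D)  ⇔  ((¬A ⊓ D) ⊓ (¬C ⊓ ∃r.¬D)) unsat w.r.t. T
   all branches close; clash {D, ¬D} at an ∃-successor
2. Hence (¬A ⊓ D) ⊑ (C ⊔ ∀r.D): entailed.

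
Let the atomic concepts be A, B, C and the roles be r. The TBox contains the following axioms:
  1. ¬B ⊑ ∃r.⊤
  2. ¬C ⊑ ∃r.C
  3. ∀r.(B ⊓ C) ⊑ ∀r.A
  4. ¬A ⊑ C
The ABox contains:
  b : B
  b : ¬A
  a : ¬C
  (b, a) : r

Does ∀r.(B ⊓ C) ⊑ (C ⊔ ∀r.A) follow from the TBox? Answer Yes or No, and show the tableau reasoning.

Yes

1. ∀r.(B ⊓ C) ⊑ (C ⊔ ∀r.A)  ⇔  (∀r.(B ⊓ C) ⊓ (¬C ⊓ ∃r.¬A)) unsat w.r.t. T
   all branches close; clash {C, ¬C} at x₀
2. Hence ∀r.(B ⊓ C) ⊑ (C ⊔ ∀r.A): entailed.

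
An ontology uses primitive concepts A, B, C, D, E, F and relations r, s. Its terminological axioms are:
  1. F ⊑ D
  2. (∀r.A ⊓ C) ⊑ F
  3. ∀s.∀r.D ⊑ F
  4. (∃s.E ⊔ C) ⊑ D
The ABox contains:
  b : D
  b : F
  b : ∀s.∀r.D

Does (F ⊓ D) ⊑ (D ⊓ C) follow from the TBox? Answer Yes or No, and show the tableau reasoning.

1. (F ⊓ D) ⊑ (D ⊓ C)  ⇔  ((F ⊓ D) ⊓ (¬D ⊔ ¬C)) unsat w.r.t. T
   open: L(x₀) ⊇ {D, F, ¬C}
2. Hence (F ⊓ D) ⊑ (D ⊓ C): not entailed.

No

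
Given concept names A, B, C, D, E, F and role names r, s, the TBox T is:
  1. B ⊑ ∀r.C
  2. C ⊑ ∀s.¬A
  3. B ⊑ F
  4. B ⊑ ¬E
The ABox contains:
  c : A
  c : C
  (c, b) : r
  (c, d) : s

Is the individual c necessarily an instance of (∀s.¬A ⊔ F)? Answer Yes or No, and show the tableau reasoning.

1. c : (∀s.¬A ⊔ F)?  L(c) = {A, C} ∪ {(∃s.A ⊓ ¬F)}
   clash {F, ¬F} at c — c ∈ (∀s.¬A ⊔ F)
2. Hence c : (∀s.¬A ⊔ F): entailed.

Yes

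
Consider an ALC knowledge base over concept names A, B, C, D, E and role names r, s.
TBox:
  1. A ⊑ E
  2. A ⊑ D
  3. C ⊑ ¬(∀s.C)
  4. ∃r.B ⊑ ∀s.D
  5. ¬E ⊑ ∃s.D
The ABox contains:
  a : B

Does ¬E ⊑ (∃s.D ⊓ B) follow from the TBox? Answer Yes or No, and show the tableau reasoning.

1. ¬E ⊑ (∃s.D ⊓ B)  ⇔  (¬E ⊓ (∀s.¬D ⊔ ¬B)) unsat w.r.t. T
   apply at x₀: ¬E⊑∃s.D
   open: L(x₀) ⊇ {¬A, ¬B, ¬C, ¬E, ∀r.¬B, …} (+ ∃-successors)
2. Hence ¬E ⊑ (∃s.D ⊓ B): not entailed.

No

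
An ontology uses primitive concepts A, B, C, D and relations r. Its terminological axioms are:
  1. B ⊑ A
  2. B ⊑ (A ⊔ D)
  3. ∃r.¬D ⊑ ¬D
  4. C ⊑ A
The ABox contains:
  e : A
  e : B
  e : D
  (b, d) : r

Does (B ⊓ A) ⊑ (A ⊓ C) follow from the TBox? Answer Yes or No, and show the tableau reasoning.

No

1. (B ⊓ A) ⊑ (A ⊓ C)  ⇔  ((B ⊓ A) ⊓ (¬A ⊔ ¬C)) unsat w.r.t. T
   apply at x₀: B⊑(A ⊔ D)
   open: L(x₀) ⊇ {A, B, ¬C, ∀r.D}
2. Hence (B ⊓ A) ⊑ (A ⊓ C): not entailed.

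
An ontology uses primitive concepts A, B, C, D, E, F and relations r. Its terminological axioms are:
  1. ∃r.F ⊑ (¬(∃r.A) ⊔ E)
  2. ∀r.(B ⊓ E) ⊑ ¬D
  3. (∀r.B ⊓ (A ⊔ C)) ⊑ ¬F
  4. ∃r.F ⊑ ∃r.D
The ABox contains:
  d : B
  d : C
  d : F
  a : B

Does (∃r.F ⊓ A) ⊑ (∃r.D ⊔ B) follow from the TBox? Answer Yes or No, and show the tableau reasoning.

1. (∃r.F ⊓ A) ⊑ (∃r.D ⊔ B)  ⇔  ((∃r.F ⊓ A) ⊓ (∀r.¬D ⊓ ¬B)) unsat w.r.t. T
   all branches close; clash {D, ¬D} at an ∃-successor
2. Hence (∃r.F ⊓ A) ⊑ (∃r.D ⊔ B): entailed.

Yes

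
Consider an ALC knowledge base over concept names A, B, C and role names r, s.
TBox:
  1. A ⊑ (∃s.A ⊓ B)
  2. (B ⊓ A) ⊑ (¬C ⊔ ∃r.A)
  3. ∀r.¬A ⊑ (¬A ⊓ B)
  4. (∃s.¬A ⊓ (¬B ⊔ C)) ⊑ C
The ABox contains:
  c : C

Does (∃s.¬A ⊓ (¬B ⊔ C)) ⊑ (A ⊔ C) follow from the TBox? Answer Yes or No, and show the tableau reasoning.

1. (∃s.¬A ⊓ (¬B ⊔ C)) ⊑ (A ⊔ C)  ⇔  ((∃s.¬A ⊓ (¬B ⊔ C)) ⊓ (¬A ⊓ ¬C)) unsat w.r.t. T
   all branches close; clash {C, ¬C} at x₀
2. Hence (∃s.¬A ⊓ (¬B ⊔ C)) ⊑ (A ⊔ C): entailed.

Yes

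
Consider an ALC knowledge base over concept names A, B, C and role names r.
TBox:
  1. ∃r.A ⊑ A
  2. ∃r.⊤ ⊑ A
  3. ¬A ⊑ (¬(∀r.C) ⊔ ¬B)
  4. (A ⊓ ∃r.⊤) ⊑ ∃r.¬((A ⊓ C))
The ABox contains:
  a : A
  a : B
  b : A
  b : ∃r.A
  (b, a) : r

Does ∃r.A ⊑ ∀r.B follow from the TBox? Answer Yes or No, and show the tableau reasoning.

1. ∃r.A ⊑ ∀r.B  ⇔  (∃r.A ⊓ ∃r.¬B) unsat w.r.t. T
   apply at x₀: ∃r.A⊑A
   open: L(x₀) ⊇ {A, ∃r.(¬A ⊔ ¬C), ∃r.A, ∃r.¬B} (+ ∃-successors)
2. Hence ∃r.A ⊑ ∀r.B: not entailed.

No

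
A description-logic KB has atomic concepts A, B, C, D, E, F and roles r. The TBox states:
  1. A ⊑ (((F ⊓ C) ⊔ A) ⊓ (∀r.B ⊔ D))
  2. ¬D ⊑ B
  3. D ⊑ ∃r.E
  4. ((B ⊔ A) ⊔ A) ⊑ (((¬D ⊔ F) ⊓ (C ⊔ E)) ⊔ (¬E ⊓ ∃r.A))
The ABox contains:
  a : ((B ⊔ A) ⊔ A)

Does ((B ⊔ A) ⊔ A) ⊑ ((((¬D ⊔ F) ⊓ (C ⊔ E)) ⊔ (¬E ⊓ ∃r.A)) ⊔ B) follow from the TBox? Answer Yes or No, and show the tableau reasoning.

Yes

1. ((B ⊔ A) ⊔ A) ⊑ ((((¬D ⊔ F) ⊓ (C ⊔ E)) ⊔ (¬E ⊓ ∃r.A)) ⊔ B)  ⇔  (((B ⊔ A) ⊔ A) ⊓ ((((D ⊓ ¬F) ⊔ (¬C ⊓ ¬E)) ⊓ (E ⊔ ∀r.¬A)) ⊓ ¬B)) unsat w.r.t. T
   all branches close; clash {B, ¬B} at x₀
2. Hence ((B ⊔ A) ⊔ A) ⊑ ((((¬D ⊔ F) ⊓ (C ⊔ E)) ⊔ (¬E ⊓ ∃r.A)) ⊔ B): entailed.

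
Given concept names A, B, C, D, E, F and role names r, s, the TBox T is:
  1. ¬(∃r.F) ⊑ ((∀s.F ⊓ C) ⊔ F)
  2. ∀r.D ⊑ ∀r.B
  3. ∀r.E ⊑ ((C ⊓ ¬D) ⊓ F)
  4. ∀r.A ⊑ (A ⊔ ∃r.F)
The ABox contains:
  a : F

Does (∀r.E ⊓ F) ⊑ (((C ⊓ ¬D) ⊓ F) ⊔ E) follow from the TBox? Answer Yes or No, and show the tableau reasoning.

Yes

1. (∀r.E ⊓ F) ⊑ (((C ⊓ ¬D) ⊓ F) ⊔ E)  ⇔  ((∀r.E ⊓ F) ⊓ (((¬C ⊔ D) ⊔ ¬F) ⊓ ¬E)) unsat w.r.t. T
   all branches close; clash {F, ¬F} at x₀
2. Hence (∀r.E ⊓ F) ⊑ (((C ⊓ ¬D) ⊓ F) ⊔ E): entailed.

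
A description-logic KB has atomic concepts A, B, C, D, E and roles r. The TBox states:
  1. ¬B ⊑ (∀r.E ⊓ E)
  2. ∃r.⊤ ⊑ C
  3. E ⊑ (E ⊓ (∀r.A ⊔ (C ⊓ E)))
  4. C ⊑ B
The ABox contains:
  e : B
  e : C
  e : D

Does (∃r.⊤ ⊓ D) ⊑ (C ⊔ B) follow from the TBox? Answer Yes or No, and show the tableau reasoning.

1. (∃r.⊤ ⊓ D) ⊑ (C ⊔ B)  ⇔  ((∃r.⊤ ⊓ D) ⊓ (¬C ⊓ ¬B)) unsat w.r.t. T
   all branches close; clash {C, ¬C} at x₀
2. Hence (∃r.⊤ ⊓ D) ⊑ (C ⊔ B): entailed.

Yes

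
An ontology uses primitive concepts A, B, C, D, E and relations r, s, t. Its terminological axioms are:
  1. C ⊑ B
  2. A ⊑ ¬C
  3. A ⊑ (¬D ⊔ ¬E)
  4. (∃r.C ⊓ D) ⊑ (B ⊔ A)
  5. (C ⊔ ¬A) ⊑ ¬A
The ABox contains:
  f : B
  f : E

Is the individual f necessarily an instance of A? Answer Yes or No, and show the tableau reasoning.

1. f : A?  L(f) = {B, E} ∪ {¬A}
   open: L(f) ⊇ {B, E, ¬A, ∀r.¬C} — f ∉ A possible
2. Hence f : A: not entailed.

No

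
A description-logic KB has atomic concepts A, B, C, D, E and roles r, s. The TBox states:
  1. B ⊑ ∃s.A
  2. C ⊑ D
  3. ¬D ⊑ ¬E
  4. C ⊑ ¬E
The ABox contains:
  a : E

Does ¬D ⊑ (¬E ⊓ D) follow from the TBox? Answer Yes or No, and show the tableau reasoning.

No

1. ¬D ⊑ (¬E ⊓ D)  ⇔  (¬D ⊓ (E ⊔ ¬D)) unsat w.r.t. T
   apply at x₀: ¬D⊑¬E
   open: L(x₀) ⊇ {¬B, ¬C, ¬D, ¬E}
2. Hence ¬D ⊑ (¬E ⊓ D): not entailed.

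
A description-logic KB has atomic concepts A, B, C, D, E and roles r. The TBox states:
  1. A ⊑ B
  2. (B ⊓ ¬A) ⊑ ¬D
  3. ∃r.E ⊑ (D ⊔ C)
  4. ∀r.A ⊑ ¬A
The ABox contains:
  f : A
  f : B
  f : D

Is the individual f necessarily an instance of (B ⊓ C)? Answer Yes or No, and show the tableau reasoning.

No

1. f : (B ⊓ C)?  L(f) = {A, B, D} ∪ {(¬B ⊔ ¬C)}
   open: L(f) ⊇ {A, B, D, ¬C, ∀r.¬E, …} (+ ∃-successors) — f ∉ (B ⊓ C) possible
2. Hence f : (B ⊓ C): not entailed.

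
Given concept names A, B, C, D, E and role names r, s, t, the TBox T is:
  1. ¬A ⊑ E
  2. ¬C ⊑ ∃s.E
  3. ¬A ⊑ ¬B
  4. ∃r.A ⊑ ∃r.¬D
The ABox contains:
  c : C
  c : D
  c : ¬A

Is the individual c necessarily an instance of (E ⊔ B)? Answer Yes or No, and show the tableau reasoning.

1. c : (E ⊔ B)?  L(c) = {C, D, ¬A} ∪ {(¬E ⊓ ¬B)}
   clash {E, ¬E} at c — c ∈ (E ⊔ B)
2. Hence c : (E ⊔ B): entailed.

Yes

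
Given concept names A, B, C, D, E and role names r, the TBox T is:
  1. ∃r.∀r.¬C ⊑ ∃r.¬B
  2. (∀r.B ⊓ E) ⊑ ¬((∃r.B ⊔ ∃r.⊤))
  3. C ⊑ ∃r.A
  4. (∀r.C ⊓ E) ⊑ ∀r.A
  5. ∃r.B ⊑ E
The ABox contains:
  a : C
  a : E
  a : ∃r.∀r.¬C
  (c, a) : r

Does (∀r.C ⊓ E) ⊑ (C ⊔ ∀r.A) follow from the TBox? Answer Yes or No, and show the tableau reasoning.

1. (∀r.C ⊓ E) ⊑ (C ⊔ ∀r.A)  ⇔  ((∀r.C ⊓ E) ⊓ (¬C ⊓ ∃r.¬A)) unsat w.r.t. T
   all branches close; clash ⊥ at an ∃-successor
2. Hence (∀r.C ⊓ E) ⊑ (C ⊔ ∀r.A): entailed.

Yes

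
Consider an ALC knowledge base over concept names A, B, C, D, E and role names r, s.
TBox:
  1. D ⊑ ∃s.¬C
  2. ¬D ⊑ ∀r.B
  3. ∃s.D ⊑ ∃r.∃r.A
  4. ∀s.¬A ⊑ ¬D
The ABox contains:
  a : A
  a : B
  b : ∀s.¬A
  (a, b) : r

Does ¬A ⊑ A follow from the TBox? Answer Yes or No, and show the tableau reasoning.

1. ¬A ⊑ A  ⇔  (¬A ⊓ ¬A) unsat w.r.t. T
   open: L(x₀) ⊇ {D, ¬A, ∀s.¬D, ∃s.A, ∃s.¬C} (+ ∃-successors)
2. Hence ¬A ⊑ A: not entailed.

No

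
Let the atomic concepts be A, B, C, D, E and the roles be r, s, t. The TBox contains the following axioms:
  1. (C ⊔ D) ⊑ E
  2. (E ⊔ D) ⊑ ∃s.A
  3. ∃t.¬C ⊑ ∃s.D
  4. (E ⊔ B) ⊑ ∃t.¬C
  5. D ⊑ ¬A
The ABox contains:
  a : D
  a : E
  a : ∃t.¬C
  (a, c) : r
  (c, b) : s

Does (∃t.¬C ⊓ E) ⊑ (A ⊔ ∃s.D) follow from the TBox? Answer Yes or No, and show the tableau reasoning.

1. (∃t.¬C ⊓ E) ⊑ (A ⊔ ∃s.D)  ⇔  ((∃t.¬C ⊓ E) ⊓ (¬A ⊓ ∀s.¬D)) unsat w.r.t. T
   all branches close; clash {D, ¬D} at an ∃-successor
2. Hence (∃t.¬C ⊓ E) ⊑ (A ⊔ ∃s.D): entailed.

Yes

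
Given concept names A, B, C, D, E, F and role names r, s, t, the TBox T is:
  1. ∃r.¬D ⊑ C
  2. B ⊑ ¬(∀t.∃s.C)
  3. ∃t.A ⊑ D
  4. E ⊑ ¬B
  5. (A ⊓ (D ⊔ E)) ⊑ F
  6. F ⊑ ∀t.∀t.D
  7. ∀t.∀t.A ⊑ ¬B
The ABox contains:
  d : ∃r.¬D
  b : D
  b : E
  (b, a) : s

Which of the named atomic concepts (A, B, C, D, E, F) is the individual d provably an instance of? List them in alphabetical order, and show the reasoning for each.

{C}

1. d : A?  L(d) = {∃r.¬D} ∪ {¬A}
   apply at d: ∃r.¬D⊑C
   open: L(d) ⊇ {C, ¬A, ¬B, ¬E, ¬F, …} (+ ∃-successors) — d ∉ A possible
2. d : B?  L(d) = {∃r.¬D} ∪ {¬B}
   apply at d: ∃r.¬D⊑C
   open: L(d) ⊇ {C, ¬A, ¬B, ¬F, ∀t.¬A, …} (+ ∃-successors) — d ∉ B possible
3. d : C?  L(d) = {∃r.¬D} ∪ {¬C}
   clash {C, ¬C} at d — d ∈ C
4. d : D?  L(d) = {∃r.¬D} ∪ {¬D}
   apply at d: ∃r.¬D⊑C
   open: L(d) ⊇ {C, ¬A, ¬B, ¬D, ¬E, …} (+ ∃-successors) — d ∉ D possible
5. d : E?  L(d) = {∃r.¬D} ∪ {¬E}
   apply at d: ∃r.¬D⊑C
   open: L(d) ⊇ {C, ¬A, ¬B, ¬E, ¬F, …} (+ ∃-successors) — d ∉ E possible
6. d : F?  L(d) = {∃r.¬D} ∪ {¬F}
   apply at d: ∃r.¬D⊑C
   open: L(d) ⊇ {C, ¬A, ¬B, ¬E, ¬F, …} (+ ∃-successors) — d ∉ F possible
7. Entailed for d: {C}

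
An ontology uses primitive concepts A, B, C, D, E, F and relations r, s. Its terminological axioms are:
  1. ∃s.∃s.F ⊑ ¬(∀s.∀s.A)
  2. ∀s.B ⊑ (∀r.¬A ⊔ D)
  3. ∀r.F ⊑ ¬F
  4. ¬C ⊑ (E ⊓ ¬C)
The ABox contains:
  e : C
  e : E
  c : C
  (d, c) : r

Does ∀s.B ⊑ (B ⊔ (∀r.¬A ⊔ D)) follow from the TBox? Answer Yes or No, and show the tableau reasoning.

Yes

1. ∀s.B ⊑ (B ⊔ (∀r.¬A ⊔ D))  ⇔  (∀s.B ⊓ (¬B ⊓ (∃r.A ⊓ ¬D))) unsat w.r.t. T
   all branches close; clash {D, ¬D} at x₀
2. Hence ∀s.B ⊑ (B ⊔ (∀r.¬A ⊔ D)): entailed.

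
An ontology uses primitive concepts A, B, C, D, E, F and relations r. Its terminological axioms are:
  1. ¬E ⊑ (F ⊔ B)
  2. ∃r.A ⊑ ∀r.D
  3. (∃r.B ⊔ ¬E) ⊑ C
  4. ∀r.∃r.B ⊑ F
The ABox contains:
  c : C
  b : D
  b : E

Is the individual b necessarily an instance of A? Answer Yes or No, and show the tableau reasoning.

1. b : A?  L(b) = {D, E} ∪ {¬A}
   open: L(b) ⊇ {D, E, ¬A, ∀r.¬A, ∀r.¬B, …} (+ ∃-successors) — b ∉ A possible
2. Hence b : A: not entailed.

No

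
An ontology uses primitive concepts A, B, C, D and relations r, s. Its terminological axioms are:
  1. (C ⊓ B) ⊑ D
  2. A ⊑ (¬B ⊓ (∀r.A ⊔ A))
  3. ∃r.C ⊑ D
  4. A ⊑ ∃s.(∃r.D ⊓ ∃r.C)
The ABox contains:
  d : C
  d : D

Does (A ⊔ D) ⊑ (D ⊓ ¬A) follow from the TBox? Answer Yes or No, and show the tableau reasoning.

No

1. (A ⊔ D) ⊑ (D ⊓ ¬A)  ⇔  ((A ⊔ D) ⊓ (¬D ⊔ A)) unsat w.r.t. T
   open: L(x₀) ⊇ {A, ¬B, ¬C, ∀r.¬C, ∃s.(∃r.D ⊓ ∃r.C)} (+ ∃-successors)
2. Hence (A ⊔ D) ⊑ (D ⊓ ¬A): not entailed.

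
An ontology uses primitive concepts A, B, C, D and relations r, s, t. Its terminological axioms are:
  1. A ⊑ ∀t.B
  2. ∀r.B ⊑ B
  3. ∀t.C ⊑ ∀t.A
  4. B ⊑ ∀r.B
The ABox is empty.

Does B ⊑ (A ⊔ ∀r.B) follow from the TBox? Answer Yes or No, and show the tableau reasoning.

1. B ⊑ (A ⊔ ∀r.B)  ⇔  (B ⊓ (¬A ⊓ ∃r.¬B)) unsat w.r.t. T
   all branches close; clash {B, ¬B} at an ∃-successor
2. Hence B ⊑ (A ⊔ ∀r.B): entailed.

Yes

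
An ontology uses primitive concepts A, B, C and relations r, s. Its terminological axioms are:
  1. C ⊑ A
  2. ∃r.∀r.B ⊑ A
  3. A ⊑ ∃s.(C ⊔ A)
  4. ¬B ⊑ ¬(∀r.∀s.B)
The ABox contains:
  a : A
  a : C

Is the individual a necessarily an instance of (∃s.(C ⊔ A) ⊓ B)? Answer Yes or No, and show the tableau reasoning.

No

1. a : (∃s.(C ⊔ A) ⊓ B)?  L(a) = {A, C} ∪ {(∀s.(¬C ⊓ ¬A) ⊔ ¬B)}
   apply at a: A⊑∃s.(C ⊔ A)
   open: L(a) ⊇ {A, C, ¬B, ∃r.∃s.¬B, ∃s.(C ⊔ A)} (+ ∃-successors) — a ∉ (∃s.(C ⊔ A) ⊓ B) possible
2. Hence a : (∃s.(C ⊔ A) ⊓ B): not entailed.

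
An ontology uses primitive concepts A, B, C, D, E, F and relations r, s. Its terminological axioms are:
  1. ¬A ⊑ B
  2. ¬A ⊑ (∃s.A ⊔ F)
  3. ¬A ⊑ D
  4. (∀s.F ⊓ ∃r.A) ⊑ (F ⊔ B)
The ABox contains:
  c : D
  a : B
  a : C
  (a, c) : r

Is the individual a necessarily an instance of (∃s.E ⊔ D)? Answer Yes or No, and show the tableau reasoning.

No

1. a : (∃s.E ⊔ D)?  L(a) = {B, C} ∪ {(∀s.¬E ⊓ ¬D)}
   open: L(a) ⊇ {A, B, C, ¬D, ∀s.¬E, …} (+ ∃-successors) — a ∉ (∃s.E ⊔ D) possible
2. Hence a : (∃s.E ⊔ D): not entailed.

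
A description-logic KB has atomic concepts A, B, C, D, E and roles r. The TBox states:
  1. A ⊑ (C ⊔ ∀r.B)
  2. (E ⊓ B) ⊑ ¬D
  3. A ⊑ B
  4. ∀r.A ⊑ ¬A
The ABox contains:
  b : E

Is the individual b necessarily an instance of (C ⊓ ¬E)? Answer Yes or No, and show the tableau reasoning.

No

1. b : (C ⊓ ¬E)?  L(b) = {E} ∪ {(¬C ⊔ E)}
   open: L(b) ⊇ {E, ¬A, ¬B} — b ∉ (C ⊓ ¬E) possible
2. Hence b : (C ⊓ ¬E): not entailed.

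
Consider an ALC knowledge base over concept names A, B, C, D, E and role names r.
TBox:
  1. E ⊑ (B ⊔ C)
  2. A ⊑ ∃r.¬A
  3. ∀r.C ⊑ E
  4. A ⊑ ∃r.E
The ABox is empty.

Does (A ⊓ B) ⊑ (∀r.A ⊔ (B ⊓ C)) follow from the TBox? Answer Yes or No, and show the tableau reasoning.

No

1. (A ⊓ B) ⊑ (∀r.A ⊔ (B ⊓ C))  ⇔  ((A ⊓ B) ⊓ (∃r.¬A ⊓ (¬B ⊔ ¬C))) unsat w.r.t. T
   apply at x₀: A⊑∃r.E
   open: L(x₀) ⊇ {A, B, ¬C, ¬E, ∃r.E, …} (+ ∃-successors)
2. Hence (A ⊓ B) ⊑ (∀r.A ⊔ (B ⊓ C)): not entailed.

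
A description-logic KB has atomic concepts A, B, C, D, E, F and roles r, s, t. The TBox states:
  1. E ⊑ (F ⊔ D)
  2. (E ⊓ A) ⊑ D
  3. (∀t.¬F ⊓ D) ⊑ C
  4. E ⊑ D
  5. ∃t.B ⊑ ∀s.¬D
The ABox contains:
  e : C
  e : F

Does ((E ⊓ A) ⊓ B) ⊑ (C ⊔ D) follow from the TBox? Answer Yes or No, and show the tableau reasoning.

1. ((E ⊓ A) ⊓ B) ⊑ (C ⊔ D)  ⇔  (((E ⊓ A) ⊓ B) ⊓ (¬C ⊓ ¬D)) unsat w.r.t. T
   all branches close; clash {D, ¬D} at x₀
2. Hence ((E ⊓ A) ⊓ B) ⊑ (C ⊔ D): entailed.

Yes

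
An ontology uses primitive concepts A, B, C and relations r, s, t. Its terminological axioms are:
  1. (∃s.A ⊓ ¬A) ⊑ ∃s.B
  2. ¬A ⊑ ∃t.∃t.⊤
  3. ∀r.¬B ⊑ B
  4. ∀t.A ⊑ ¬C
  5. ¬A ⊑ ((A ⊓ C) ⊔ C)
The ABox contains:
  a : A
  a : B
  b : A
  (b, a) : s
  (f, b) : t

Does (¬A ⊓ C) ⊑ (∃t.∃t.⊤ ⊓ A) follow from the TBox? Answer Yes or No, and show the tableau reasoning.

1. (¬A ⊓ C) ⊑ (∃t.∃t.⊤ ⊓ A)  ⇔  ((¬A ⊓ C) ⊓ (∀t.∀t.⊥ ⊔ ¬A)) unsat w.r.t. T
   apply at x₀: ¬A⊑∃t.∃t.⊤; ¬A⊑((A ⊓ C) ⊔ C)
   open: L(x₀) ⊇ {C, ¬A, ∀s.¬A, ∃r.B, ∃t.¬A, …} (+ ∃-successors)
2. Hence (¬A ⊓ C) ⊑ (∃t.∃t.⊤ ⊓ A): not entailed.

No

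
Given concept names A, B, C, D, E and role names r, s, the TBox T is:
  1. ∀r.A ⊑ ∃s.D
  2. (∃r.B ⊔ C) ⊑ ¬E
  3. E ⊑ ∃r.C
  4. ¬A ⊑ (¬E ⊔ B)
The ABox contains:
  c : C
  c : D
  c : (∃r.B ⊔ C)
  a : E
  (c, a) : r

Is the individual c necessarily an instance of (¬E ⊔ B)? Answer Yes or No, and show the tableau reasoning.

Yes

1. c : (¬E ⊔ B)?  L(c) = {C, D, (∃r.B ⊔ C)} ∪ {(E ⊓ ¬B)}
   clash {B, ¬B} at c — c ∈ (¬E ⊔ B)
2. Hence c : (¬E ⊔ B): entailed.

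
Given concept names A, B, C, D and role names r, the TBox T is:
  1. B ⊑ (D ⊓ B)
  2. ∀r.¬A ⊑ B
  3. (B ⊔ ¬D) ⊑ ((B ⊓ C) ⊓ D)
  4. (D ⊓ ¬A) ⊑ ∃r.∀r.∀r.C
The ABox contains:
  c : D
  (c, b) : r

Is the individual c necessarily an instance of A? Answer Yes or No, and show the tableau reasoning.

No

1. c : A?  L(c) = {D} ∪ {¬A}
   open: L(c) ⊇ {D, ¬A, ¬B, ∃r.A, ∃r.∀r.∀r.C} (+ ∃-successors) — c ∉ A possible
2. Hence c : A: not entailed.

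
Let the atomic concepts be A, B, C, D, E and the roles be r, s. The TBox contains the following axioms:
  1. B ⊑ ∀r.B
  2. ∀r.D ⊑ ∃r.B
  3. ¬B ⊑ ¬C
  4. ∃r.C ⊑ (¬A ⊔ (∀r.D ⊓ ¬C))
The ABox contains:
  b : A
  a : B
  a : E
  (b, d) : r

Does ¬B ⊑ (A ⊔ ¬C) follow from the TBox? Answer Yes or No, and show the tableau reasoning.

1. ¬B ⊑ (A ⊔ ¬C)  ⇔  (¬B ⊓ (¬A ⊓ C)) unsat w.r.t. T
   all branches close; clash {C, ¬C} at x₀
2. Hence ¬B ⊑ (A ⊔ ¬C): entailed.

Yes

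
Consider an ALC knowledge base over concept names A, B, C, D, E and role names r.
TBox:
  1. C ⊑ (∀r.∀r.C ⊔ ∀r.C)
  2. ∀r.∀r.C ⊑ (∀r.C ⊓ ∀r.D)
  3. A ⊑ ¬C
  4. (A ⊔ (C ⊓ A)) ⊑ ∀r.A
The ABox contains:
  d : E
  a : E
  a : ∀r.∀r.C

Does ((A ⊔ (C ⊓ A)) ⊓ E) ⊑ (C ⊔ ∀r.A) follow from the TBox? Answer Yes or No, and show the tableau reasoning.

Yes

1. ((A ⊔ (C ⊓ A)) ⊓ E) ⊑ (C ⊔ ∀r.A)  ⇔  (((A ⊔ (C ⊓ A)) ⊓ E) ⊓ (¬C ⊓ ∃r.¬A)) unsat w.r.t. T
   all branches close; clash {C, ¬C} at x₀
2. Hence ((A ⊔ (C ⊓ A)) ⊓ E) ⊑ (C ⊔ ∀r.A): entailed.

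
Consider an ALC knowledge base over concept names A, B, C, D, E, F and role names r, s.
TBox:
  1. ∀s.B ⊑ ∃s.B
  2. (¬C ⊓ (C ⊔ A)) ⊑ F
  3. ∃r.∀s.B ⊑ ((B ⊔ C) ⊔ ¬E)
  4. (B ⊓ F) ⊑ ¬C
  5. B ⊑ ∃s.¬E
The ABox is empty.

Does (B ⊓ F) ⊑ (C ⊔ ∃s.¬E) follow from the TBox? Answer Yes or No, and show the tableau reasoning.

1. (B ⊓ F) ⊑ (C ⊔ ∃s.¬E)  ⇔  ((B ⊓ F) ⊓ (¬C ⊓ ∀s.E)) unsat w.r.t. T
   all branches close; clash {E, ¬E} at an ∃-successor
2. Hence (B ⊓ F) ⊑ (C ⊔ ∃s.¬E): entailed.

Yes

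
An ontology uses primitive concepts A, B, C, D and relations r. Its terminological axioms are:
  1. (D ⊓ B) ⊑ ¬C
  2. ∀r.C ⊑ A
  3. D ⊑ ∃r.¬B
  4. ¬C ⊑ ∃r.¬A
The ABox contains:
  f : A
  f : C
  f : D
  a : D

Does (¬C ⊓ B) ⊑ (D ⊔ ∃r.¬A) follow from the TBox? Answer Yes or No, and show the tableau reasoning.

Yes

1. (¬C ⊓ B) ⊑ (D ⊔ ∃r.¬A)  ⇔  ((¬C ⊓ B) ⊓ (¬D ⊓ ∀r.A)) unsat w.r.t. T
   all branches close; clash {A, ¬A} at an ∃-successor
2. Hence (¬C ⊓ B) ⊑ (D ⊔ ∃r.¬A): entailed.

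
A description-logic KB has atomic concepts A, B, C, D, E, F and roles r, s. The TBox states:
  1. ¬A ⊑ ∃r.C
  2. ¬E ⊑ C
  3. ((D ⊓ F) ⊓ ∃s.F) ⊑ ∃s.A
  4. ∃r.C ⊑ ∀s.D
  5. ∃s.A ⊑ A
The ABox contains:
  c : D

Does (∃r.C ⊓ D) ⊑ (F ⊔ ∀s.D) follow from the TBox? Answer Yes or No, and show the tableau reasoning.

1. (∃r.C ⊓ D) ⊑ (F ⊔ ∀s.D)  ⇔  ((∃r.C ⊓ D) ⊓ (¬F ⊓ ∃s.¬D)) unsat w.r.t. T
   all branches close; clash {D, ¬D} at an ∃-successor
2. Hence (∃r.C ⊓ D) ⊑ (F ⊔ ∀s.D): entailed.

Yes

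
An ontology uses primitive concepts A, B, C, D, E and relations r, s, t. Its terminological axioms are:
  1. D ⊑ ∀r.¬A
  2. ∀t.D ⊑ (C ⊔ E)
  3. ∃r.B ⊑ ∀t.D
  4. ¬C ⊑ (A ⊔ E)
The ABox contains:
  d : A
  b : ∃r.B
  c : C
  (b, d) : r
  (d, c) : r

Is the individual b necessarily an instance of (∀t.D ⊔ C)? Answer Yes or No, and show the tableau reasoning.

Yes

1. b : (∀t.D ⊔ C)?  L(b) = {∃r.B} ∪ {(∃t.¬D ⊓ ¬C)}
   clash {A, ¬A} at d — b ∈ (∀t.D ⊔ C)
2. Hence b : (∀t.D ⊔ C): entailed.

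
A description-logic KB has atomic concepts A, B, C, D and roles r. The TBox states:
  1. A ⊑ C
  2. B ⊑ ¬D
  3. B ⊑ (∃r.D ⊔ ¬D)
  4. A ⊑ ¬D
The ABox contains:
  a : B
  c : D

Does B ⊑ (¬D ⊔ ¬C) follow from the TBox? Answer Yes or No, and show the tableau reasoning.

Yes

1. B ⊑ (¬D ⊔ ¬C)  ⇔  (B ⊓ (D ⊓ C)) unsat w.r.t. T
   all branches close; clash {D, ¬D} at x₀
2. Hence B ⊑ (¬D ⊔ ¬C): entailed.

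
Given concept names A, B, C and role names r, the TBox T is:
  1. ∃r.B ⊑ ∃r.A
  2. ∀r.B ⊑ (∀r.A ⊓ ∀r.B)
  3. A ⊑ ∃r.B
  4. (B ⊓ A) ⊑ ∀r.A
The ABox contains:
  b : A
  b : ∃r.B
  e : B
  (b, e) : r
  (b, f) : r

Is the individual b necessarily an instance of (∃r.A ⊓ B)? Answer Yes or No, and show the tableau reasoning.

No

1. b : (∃r.A ⊓ B)?  L(b) = {A, ∃r.B} ∪ {(∀r.¬A ⊔ ¬B)}
   apply at b: ∃r.B⊑∃r.A
   open: L(b) ⊇ {A, ¬B, ∃r.A, ∃r.B, ∃r.¬B} (+ ∃-successors) — b ∉ (∃r.A ⊓ B) possible
2. Hence b : (∃r.A ⊓ B): not entailed.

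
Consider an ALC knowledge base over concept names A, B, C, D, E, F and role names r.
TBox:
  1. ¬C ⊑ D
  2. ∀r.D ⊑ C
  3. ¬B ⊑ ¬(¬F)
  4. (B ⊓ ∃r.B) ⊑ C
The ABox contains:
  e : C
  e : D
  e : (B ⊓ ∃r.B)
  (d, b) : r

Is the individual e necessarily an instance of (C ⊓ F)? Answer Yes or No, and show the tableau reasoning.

No

1. e : (C ⊓ F)?  L(e) = {C, D, (B ⊓ ∃r.B)} ∪ {(¬C ⊔ ¬F)}
   open: L(e) ⊇ {B, C, D, ¬F, ∃r.B} (+ ∃-successors) — e ∉ (C ⊓ F) possible
2. Hence e : (C ⊓ F): not entailed.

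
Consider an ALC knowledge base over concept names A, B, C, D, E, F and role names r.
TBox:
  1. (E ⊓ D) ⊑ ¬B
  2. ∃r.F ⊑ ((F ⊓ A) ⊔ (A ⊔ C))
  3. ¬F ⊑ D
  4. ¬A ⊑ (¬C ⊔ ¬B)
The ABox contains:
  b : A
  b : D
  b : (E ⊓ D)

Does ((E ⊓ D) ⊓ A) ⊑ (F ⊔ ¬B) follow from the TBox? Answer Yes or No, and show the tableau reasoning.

Yes

1. ((E ⊓ D) ⊓ A) ⊑ (F ⊔ ¬B)  ⇔  (((E ⊓ D) ⊓ A) ⊓ (¬F ⊓ B)) unsat w.r.t. T
   all branches close; clash {B, ¬B} at x₀
2. Hence ((E ⊓ D) ⊓ A) ⊑ (F ⊔ ¬B): entailed.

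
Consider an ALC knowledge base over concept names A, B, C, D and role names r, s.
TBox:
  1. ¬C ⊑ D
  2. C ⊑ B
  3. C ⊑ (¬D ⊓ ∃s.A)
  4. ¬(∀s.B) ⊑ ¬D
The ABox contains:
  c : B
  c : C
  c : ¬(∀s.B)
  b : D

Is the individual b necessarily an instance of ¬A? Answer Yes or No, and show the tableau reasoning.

No

1. b : ¬A?  L(b) = {D} ∪ {A}
   open: L(b) ⊇ {A, D, ¬C, ∀s.B} — b ∉ ¬A possible
2. Hence b : ¬A: not entailed.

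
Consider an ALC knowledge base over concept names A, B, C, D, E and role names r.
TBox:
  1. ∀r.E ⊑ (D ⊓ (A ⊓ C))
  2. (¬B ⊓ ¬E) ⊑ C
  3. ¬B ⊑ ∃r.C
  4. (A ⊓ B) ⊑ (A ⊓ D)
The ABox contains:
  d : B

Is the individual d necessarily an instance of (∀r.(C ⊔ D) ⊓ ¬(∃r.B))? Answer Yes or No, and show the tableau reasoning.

No

1. d : (∀r.(C ⊔ D) ⊓ ¬(∃r.B))?  L(d) = {B} ∪ {(∃r.(¬C ⊓ ¬D) ⊔ ∃r.B)}
   open: L(d) ⊇ {B, ¬A, ∃r.(¬C ⊓ ¬D), ∃r.¬E} (+ ∃-successors) — d ∉ (∀r.(C ⊔ D) ⊓ ¬(∃r.B)) possible
2. Hence d : (∀r.(C ⊔ D) ⊓ ¬(∃r.B)): not entailed.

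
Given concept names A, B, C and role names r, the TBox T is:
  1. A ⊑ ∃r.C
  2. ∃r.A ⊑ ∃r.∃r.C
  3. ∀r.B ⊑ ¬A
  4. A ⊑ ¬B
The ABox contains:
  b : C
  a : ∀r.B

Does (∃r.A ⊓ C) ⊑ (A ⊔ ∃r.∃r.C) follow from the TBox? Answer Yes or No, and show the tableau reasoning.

Yes

1. (∃r.A ⊓ C) ⊑ (A ⊔ ∃r.∃r.C)  ⇔  ((∃r.A ⊓ C) ⊓ (¬A ⊓ ∀r.∀r.¬C)) unsat w.r.t. T
   all branches close; clash {C, ¬C} at an ∃-successor
2. Hence (∃r.A ⊓ C) ⊑ (A ⊔ ∃r.∃r.C): entailed.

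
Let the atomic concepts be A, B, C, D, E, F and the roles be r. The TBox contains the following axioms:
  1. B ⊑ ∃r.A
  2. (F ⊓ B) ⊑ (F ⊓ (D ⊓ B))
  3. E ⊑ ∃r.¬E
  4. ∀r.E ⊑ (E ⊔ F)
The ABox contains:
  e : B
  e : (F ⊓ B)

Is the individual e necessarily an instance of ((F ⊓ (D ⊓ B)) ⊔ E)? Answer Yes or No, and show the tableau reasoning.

Yes

1. e : ((F ⊓ (D ⊓ B)) ⊔ E)?  L(e) = {B, (F ⊓ B)} ∪ {((¬F ⊔ (¬D ⊔ ¬B)) ⊓ ¬E)}
   clash {B, ¬B} at e — e ∈ ((F ⊓ (D ⊓ B)) ⊔ E)
2. Hence e : ((F ⊓ (D ⊓ B)) ⊔ E): entailed.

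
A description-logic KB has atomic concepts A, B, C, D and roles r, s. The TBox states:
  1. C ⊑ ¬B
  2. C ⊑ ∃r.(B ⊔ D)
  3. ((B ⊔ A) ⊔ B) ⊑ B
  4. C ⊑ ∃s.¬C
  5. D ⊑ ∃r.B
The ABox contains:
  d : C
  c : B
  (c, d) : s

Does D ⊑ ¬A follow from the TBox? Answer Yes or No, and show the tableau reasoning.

1. D ⊑ ¬A  ⇔  (D ⊓ A) unsat w.r.t. T
   apply at x₀: D⊑∃r.B
   open: L(x₀) ⊇ {A, B, D, ¬C, ∃r.B} (+ ∃-successors)
2. Hence D ⊑ ¬A: not entailed.

No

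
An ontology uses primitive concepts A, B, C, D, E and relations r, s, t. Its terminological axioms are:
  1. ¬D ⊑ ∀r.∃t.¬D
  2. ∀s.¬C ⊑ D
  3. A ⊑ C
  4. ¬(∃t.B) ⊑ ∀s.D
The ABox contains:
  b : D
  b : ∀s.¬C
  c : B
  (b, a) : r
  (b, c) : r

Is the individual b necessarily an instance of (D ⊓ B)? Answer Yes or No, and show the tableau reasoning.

No

1. b : (D ⊓ B)?  L(b) = {D, ∀s.¬C} ∪ {(¬D ⊔ ¬B)}
   open: L(b) ⊇ {D, ¬A, ¬B, ∀s.¬C, ∃t.B} (+ ∃-successors) — b ∉ (D ⊓ B) possible
2. Hence b : (D ⊓ B): not entailed.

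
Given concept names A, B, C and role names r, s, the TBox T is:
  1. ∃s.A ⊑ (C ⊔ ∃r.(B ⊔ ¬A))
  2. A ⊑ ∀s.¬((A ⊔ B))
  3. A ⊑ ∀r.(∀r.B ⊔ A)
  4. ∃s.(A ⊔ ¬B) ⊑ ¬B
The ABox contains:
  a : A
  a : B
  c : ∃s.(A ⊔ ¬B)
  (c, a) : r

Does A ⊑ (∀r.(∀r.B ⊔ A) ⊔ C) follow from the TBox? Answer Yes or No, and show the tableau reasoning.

1. A ⊑ (∀r.(∀r.B ⊔ A) ⊔ C)  ⇔  (A ⊓ (∃r.(∃r.¬B ⊓ ¬A) ⊓ ¬C)) unsat w.r.t. T
   all branches close; clash {A, ¬A} at an ∃-successor
2. Hence A ⊑ (∀r.(∀r.B ⊔ A) ⊔ C): entailed.

Yes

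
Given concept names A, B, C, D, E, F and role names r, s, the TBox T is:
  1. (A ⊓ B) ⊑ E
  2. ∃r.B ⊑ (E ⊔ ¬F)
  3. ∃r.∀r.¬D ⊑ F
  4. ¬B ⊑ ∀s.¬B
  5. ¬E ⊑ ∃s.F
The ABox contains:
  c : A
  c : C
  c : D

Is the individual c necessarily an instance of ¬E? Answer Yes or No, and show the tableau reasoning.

No

1. c : ¬E?  L(c) = {A, C, D} ∪ {E}
   open: L(c) ⊇ {A, B, C, D, E, …} — c ∉ ¬E possible
2. Hence c : ¬E: not entailed.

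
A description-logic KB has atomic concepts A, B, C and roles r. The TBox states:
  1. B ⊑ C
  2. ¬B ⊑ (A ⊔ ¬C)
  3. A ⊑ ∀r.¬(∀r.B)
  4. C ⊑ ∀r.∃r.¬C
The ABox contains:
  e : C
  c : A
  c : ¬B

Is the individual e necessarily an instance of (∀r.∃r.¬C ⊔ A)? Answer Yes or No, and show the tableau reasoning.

1. e : (∀r.∃r.¬C ⊔ A)?  L(e) = {C} ∪ {(∃r.∀r.C ⊓ ¬A)}
   clash {C, ¬C} at e — e ∈ (∀r.∃r.¬C ⊔ A)
2. Hence e : (∀r.∃r.¬C ⊔ A): entailed.

Yes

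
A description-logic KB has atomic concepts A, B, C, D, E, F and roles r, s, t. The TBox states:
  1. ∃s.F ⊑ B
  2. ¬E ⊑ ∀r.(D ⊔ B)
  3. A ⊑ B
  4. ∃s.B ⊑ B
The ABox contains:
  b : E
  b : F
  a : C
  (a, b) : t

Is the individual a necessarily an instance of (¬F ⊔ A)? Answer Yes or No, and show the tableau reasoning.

1. a : (¬F ⊔ A)?  L(a) = {C} ∪ {(F ⊓ ¬A)}
   open: L(a) ⊇ {C, E, F, ¬A, ∀s.¬B, …} — a ∉ (¬F ⊔ A) possible
2. Hence a : (¬F ⊔ A): not entailed.

No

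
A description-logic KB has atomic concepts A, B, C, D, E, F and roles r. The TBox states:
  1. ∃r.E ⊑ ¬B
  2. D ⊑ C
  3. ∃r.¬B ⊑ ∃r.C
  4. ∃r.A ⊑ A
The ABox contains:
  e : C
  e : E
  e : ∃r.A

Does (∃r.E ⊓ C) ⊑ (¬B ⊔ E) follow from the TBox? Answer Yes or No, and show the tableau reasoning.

1. (∃r.E ⊓ C) ⊑ (¬B ⊔ E)  ⇔  ((∃r.E ⊓ C) ⊓ (B ⊓ ¬E)) unsat w.r.t. T
   all branches close; clash {B, ¬B} at x₀
2. Hence (∃r.E ⊓ C) ⊑ (¬B ⊔ E): entailed.

Yes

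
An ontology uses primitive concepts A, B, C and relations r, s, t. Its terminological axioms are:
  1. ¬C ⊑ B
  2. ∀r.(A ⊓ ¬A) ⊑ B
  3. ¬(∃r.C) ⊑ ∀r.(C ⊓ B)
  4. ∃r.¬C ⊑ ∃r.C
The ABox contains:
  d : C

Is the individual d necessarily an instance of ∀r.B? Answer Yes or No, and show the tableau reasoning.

1. d : ∀r.B?  L(d) = {C} ∪ {∃r.¬B}
   open: L(d) ⊇ {C, ∀r.C, ∃r.(¬A ⊔ A), ∃r.C, ∃r.¬B} (+ ∃-successors) — d ∉ ∀r.B possible
2. Hence d : ∀r.B: not entailed.

No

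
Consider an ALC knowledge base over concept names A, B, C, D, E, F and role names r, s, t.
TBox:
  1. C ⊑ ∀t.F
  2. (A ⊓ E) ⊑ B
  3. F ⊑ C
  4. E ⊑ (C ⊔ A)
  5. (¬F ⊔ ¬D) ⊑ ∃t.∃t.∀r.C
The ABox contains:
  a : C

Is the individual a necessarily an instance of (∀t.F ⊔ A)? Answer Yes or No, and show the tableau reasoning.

Yes

1. a : (∀t.F ⊔ A)?  L(a) = {C} ∪ {(∃t.¬F ⊓ ¬A)}
   clash {F, ¬F} at an ∃-successor — a ∈ (∀t.F ⊔ A)
2. Hence a : (∀t.F ⊔ A): entailed.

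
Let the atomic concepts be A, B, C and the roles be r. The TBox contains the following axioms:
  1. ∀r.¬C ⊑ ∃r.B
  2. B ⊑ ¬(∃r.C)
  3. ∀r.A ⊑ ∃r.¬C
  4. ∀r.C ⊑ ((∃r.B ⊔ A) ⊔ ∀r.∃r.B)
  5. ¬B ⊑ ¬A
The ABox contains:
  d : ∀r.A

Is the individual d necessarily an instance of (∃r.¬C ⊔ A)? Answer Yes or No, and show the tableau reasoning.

Yes

1. d : (∃r.¬C ⊔ A)?  L(d) = {∀r.A} ∪ {(∀r.C ⊓ ¬A)}
   clash {C, ¬C} at an ∃-successor — d ∈ (∃r.¬C ⊔ A)
2. Hence d : (∃r.¬C ⊔ A): entailed.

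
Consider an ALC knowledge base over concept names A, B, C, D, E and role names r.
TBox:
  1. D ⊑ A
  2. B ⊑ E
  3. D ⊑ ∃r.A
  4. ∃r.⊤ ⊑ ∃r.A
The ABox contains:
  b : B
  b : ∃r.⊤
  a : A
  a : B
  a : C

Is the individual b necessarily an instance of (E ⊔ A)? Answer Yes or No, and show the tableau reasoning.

1. b : (E ⊔ A)?  L(b) = {B, ∃r.⊤} ∪ {(¬E ⊓ ¬A)}
   clash {E, ¬E} at b — b ∈ (E ⊔ A)
2. Hence b : (E ⊔ A): entailed.

Yes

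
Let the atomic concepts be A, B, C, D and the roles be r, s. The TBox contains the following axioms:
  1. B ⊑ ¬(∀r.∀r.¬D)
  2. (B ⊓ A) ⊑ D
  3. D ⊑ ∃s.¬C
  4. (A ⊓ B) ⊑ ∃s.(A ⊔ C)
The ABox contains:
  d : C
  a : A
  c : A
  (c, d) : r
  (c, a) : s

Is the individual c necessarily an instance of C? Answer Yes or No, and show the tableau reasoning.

1. c : C?  L(c) = {A} ∪ {¬C}
   open: L(c) ⊇ {A, ¬B, ¬C, ¬D} — c ∉ C possible
2. Hence c : C: not entailed.

No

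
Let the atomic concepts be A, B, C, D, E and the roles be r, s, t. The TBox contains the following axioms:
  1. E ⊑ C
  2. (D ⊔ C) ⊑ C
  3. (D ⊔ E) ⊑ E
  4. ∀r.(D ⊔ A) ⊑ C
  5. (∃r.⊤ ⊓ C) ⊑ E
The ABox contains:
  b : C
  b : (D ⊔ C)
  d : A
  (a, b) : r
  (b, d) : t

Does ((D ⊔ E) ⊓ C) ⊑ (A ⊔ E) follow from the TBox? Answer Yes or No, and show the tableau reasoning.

1. ((D ⊔ E) ⊓ C) ⊑ (A ⊔ E)  ⇔  (((D ⊔ E) ⊓ C) ⊓ (¬A ⊓ ¬E)) unsat w.r.t. T
   all branches close; clash {E, ¬E} at x₀
2. Hence ((D ⊔ E) ⊓ C) ⊑ (A ⊔ E): entailed.

Yes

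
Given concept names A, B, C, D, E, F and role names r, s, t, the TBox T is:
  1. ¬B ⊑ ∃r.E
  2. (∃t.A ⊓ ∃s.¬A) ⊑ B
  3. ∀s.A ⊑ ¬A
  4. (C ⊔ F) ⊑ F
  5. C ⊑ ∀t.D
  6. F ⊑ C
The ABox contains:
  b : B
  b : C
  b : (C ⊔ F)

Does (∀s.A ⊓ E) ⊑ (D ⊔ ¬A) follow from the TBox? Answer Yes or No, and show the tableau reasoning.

1. (∀s.A ⊓ E) ⊑ (D ⊔ ¬A)  ⇔  ((∀s.A ⊓ E) ⊓ (¬D ⊓ A)) unsat w.r.t. T
   all branches close; clash {A, ¬A} at x₀
2. Hence (∀s.A ⊓ E) ⊑ (D ⊔ ¬A): entailed.

Yes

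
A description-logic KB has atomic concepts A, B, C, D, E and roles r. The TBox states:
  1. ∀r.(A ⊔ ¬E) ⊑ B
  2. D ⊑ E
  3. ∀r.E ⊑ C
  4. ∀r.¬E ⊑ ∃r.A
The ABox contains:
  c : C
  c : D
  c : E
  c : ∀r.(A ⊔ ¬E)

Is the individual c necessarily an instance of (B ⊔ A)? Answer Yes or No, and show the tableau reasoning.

Yes

1. c : (B ⊔ A)?  L(c) = {C, D, E, ∀r.(A ⊔ ¬E)} ∪ {(¬B ⊓ ¬A)}
   clash {B, ¬B} at c — c ∈ (B ⊔ A)
2. Hence c : (B ⊔ A): entailed.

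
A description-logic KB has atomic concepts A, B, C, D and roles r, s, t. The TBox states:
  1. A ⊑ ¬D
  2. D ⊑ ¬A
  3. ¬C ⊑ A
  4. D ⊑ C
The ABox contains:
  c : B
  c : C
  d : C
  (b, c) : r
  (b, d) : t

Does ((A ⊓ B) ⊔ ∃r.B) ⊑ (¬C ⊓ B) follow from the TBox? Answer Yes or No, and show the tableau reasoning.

1. ((A ⊓ B) ⊔ ∃r.B) ⊑ (¬C ⊓ B)  ⇔  (((A ⊓ B) ⊔ ∃r.B) ⊓ (C ⊔ ¬B)) unsat w.r.t. T
   open: L(x₀) ⊇ {A, B, C, ¬D}
2. Hence ((A ⊓ B) ⊔ ∃r.B) ⊑ (¬C ⊓ B): not entailed.

No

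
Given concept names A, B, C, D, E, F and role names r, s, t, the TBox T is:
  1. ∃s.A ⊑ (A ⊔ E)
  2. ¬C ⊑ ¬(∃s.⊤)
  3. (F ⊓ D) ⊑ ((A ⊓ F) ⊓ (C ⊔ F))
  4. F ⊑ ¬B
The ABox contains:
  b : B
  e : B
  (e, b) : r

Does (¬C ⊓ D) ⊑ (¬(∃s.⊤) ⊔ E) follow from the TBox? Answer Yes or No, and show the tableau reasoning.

Yes

1. (¬C ⊓ D) ⊑ (¬(∃s.⊤) ⊔ E)  ⇔  ((¬C ⊓ D) ⊓ (∃s.⊤ ⊓ ¬E)) unsat w.r.t. T
   all branches close; clash ⊥ at an ∃-successor
2. Hence (¬C ⊓ D) ⊑ (¬(∃s.⊤) ⊔ E): entailed.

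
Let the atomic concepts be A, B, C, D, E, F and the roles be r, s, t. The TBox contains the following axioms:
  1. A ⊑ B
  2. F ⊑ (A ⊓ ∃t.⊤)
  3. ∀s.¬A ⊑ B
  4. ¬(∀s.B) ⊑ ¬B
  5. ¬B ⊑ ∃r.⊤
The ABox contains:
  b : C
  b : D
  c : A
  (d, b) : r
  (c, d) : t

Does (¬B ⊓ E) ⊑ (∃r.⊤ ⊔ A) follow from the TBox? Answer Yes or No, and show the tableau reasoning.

Yes

1. (¬B ⊓ E) ⊑ (∃r.⊤ ⊔ A)  ⇔  ((¬B ⊓ E) ⊓ (∀r.⊥ ⊓ ¬A)) unsat w.r.t. T
   all branches close; clash {B, ¬B} at x₀
2. Hence (¬B ⊓ E) ⊑ (∃r.⊤ ⊔ A): entailed.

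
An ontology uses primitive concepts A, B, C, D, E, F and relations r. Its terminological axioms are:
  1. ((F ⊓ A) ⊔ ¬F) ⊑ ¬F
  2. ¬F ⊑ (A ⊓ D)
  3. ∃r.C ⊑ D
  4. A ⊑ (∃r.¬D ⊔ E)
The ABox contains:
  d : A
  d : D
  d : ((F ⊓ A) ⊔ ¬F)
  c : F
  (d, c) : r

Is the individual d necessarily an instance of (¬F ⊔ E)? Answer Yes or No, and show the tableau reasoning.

1. d : (¬F ⊔ E)?  L(d) = {A, D, ((F ⊓ A) ⊔ ¬F)} ∪ {(F ⊓ ¬E)}
   clash {F, ¬F} at d — d ∈ (¬F ⊔ E)
2. Hence d : (¬F ⊔ E): entailed.

Yes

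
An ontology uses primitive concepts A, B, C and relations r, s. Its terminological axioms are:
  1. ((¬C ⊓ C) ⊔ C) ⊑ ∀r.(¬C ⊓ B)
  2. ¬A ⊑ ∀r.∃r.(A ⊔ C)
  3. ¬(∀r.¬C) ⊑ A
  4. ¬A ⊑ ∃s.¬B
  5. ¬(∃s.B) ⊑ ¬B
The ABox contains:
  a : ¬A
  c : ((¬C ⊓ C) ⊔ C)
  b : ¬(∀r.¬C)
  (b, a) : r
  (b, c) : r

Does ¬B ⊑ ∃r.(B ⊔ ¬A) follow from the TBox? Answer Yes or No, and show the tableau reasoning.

No

1. ¬B ⊑ ∃r.(B ⊔ ¬A)  ⇔  (¬B ⊓ ∀r.(¬B ⊓ A)) unsat w.r.t. T
   open: L(x₀) ⊇ {A, ¬B, ¬C, ∀r.(¬B ⊓ A)}
2. Hence ¬B ⊑ ∃r.(B ⊔ ¬A): not entailed.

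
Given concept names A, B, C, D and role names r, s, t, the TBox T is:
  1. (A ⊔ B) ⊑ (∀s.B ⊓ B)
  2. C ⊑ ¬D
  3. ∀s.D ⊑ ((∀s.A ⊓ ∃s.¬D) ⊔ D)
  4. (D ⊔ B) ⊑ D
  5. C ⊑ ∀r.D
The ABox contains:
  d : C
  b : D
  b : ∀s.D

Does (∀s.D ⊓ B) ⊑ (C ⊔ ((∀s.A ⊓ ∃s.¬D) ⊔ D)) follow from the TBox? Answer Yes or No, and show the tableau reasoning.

Yes

1. (∀s.D ⊓ B) ⊑ (C ⊔ ((∀s.A ⊓ ∃s.¬D) ⊔ D))  ⇔  ((∀s.D ⊓ B) ⊓ (¬C ⊓ ((∃s.¬A ⊔ ∀s.D) ⊓ ¬D))) unsat w.r.t. T
   all branches close; clash {D, ¬D} at x₀
2. Hence (∀s.D ⊓ B) ⊑ (C ⊔ ((∀s.A ⊓ ∃s.¬D) ⊔ D)): entailed.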